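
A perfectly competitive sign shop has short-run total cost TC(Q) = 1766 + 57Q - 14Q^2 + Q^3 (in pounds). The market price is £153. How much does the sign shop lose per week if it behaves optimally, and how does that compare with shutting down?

Profit = -£326 at Q = 12

AVC = 57 - 14Q + Q^2 has its minimum £8 at Q = 7; price £153 clears that bar, so the firm operates.
MC = 57 - 28Q + 3Q^2. Setting P = MC and taking the root on the rising branch gives Q* = 12.
TR = 153·12 = 1836. TC = 1766 + 396 = 2162. Profit = 1836 − 2162 = -£326.
That loss of £326 beats the £1766 the firm would lose by shutting down; producing recovers £1440 of fixed cost.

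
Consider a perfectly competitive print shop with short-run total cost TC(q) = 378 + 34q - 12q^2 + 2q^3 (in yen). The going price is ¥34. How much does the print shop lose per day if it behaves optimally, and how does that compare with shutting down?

Profit = -¥314 at q = 4

AVC = 34 - 12q + 2q^2 has its minimum ¥16 at q = 3; price ¥34 clears that bar, so the firm operates.
MC = 34 - 24q + 6q^2. Setting P = MC and taking the root on the rising branch gives q* = 4.
TR = 34·4 = 136. TC = 378 + 72 = 450. Profit = 136 − 450 = -¥314.
By producing, the firm covers all variable cost plus ¥64 of fixed cost; shutting down would lose the full ¥378.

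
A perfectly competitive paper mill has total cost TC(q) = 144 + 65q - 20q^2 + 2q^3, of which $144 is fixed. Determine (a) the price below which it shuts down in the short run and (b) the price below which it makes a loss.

Shutdown price = $15; break-even price = $41

Shutdown price = min AVC. AVC = 65 - 20q + 2q^2, with vertex at q = 5 and minimum $15.
ATC = 144/q + 65 - 20q + 2q^2. Setting dATC/dq = −144/q^2 − 20 + 4q = 0 gives q = 6 (since 4·6^3 − 20·6^2 = 144).
min ATC = 144/6 + 65 − 20·6 + 2·6^2 = $41. That is the break-even price.
Between these two prices the firm operates at a loss; above $41 it earns a profit.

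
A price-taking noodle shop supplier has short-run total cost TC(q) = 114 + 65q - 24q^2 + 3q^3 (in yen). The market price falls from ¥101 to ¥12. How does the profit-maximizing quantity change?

Output falls from 6 to 0 (the firm shuts down)

AVC = 65 - 24q + 3q^2, minimized at q = 4 where min AVC = ¥17. MC = 65 - 48q + 9q^2.
With P = ¥101 above the shutdown price, P = MC gives q = 6.
At P = ¥12 < min AVC = ¥17, price no longer covers variable cost at any output, so the firm shuts down: q = 0.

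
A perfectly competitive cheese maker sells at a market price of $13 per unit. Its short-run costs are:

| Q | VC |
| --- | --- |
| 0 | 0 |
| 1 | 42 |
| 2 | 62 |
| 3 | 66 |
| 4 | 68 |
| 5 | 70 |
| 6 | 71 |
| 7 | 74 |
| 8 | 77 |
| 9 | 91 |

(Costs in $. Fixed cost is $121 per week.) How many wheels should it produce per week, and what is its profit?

Q = 8; profit = -$94

Tabulate TR − TC: Q=0: -121; Q=1: -150; Q=2: -157; Q=3: -148; Q=4: -137; Q=5: -126; Q=6: -114; Q=7: -104; Q=8: -94; Q=9: -95.
Profit is maximized at Q = 8. AVC there is 77/8 = $9.62 ≤ P, so producing beats shutting down (which would give -$121).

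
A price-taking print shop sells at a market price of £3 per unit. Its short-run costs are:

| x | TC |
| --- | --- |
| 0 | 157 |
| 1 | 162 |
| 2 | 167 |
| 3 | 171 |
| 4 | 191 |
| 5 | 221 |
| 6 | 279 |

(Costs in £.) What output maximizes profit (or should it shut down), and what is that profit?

Profit at each row (π = 3x − TC): x=0: -157; x=1: -159; x=2: -161; x=3: -162; x=4: -179; x=5: -206; x=6: -261.
Profit is highest at x = 0. Equivalently, the lowest AVC in the table is 14/3 ≈ £4.67 at x = 3, and P = £3 falls below it — price never covers variable cost, so the firm shuts down and loses only its fixed cost.

x = 0 (shut down); profit = -£157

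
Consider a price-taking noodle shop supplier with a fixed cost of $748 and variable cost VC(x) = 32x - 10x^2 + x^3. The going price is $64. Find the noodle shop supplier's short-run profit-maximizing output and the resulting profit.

AVC = 32 - 10x + x^2; min AVC = $7 at x = 5. Since P = $64 ≥ min AVC, the firm produces.
MC = 32 - 20x + 3x^2. Setting P = MC and taking the root on the rising branch gives x* = 8.
TR = 64·8 = 512. TC = 748 + 128 = 876. Profit = 512 − 876 = -$364.
By producing, the firm covers all variable cost plus $384 of fixed cost; shutting down would lose the full $748.

Profit = -$364 at x = 8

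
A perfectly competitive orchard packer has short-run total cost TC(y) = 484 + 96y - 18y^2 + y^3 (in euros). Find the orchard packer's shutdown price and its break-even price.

Shutdown price = €15; break-even price = €63

AVC = 96 - 18y + y^2; minimized at y = 9, giving min AVC = €15. That is the shutdown price.
ATC = 484/y + 96 - 18y + y^2. Setting dATC/dy = −484/y^2 − 18 + 2y = 0 gives y = 11 (since 2·11^3 − 18·11^2 = 484).
min ATC = 484/11 + 96 − 18·11 + 11^2 = €63. That is the break-even price.
Between these two prices the firm operates at a loss; above €63 it earns a profit.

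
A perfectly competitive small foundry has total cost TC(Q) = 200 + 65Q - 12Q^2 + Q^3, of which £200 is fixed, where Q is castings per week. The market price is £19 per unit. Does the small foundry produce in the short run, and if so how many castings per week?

Shut down

Strip out fixed cost: VC = 65Q - 12Q^2 + Q^3. Then AVC = 65 - 12Q + Q^2 and MC = 65 - 24Q + 3Q^2.
AVC is minimized where dAVC/dQ = -12 + 2Q = 0, at Q = 6; min AVC = 65 - 12·6 + 6^2 = £29.
P = £19 lies below min AVC = £29; no output level covers variable cost.
Best response: produce nothing and absorb the £200 fixed cost.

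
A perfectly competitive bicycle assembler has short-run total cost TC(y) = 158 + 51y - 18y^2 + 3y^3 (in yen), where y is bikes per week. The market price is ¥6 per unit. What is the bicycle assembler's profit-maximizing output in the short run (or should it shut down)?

Shut down

Strip out fixed cost: VC = 51y - 18y^2 + 3y^3. Then AVC = 51 - 18y + 3y^2 and MC = 51 - 36y + 9y^2.
The AVC parabola has its vertex at y = 18/6 = 3, where AVC = 51 - 18·3 + 3·3^2 = ¥24.
P = ¥6 lies below min AVC = ¥24; no output level covers variable cost.
Best response: produce nothing and absorb the ¥158 fixed cost.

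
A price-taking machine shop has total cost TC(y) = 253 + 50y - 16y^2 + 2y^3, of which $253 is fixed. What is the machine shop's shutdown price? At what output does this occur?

The shutdown price is the minimum of AVC. VC = 50y - 16y^2 + 2y^3, so AVC = 50 - 16y + 2y^2.
dAVC/dy = -16 + 4y = 0 gives y = 4. min AVC = 50 - 16·4 + 2·4^2 = 18.
So the shutdown price is $18.

$18 per unit, at y = 4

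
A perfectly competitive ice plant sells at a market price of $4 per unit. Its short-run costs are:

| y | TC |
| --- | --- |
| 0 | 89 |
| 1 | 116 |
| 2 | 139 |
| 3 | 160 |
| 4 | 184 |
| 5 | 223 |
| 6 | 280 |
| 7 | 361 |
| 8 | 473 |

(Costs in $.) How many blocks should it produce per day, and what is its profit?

Compute π = P·y − TC at each output: y=0: -89; y=1: -112; y=2: -131; y=3: -148; y=4: -168; y=5: -203; y=6: -256; y=7: -333; y=8: -441.
Profit is highest at y = 0. Equivalently, the lowest AVC in the table is 71/3 ≈ $23.67 at y = 3, and P = $4 falls below it — price never covers variable cost, so the firm shuts down and loses only its fixed cost.

y = 0 (shut down); profit = -$89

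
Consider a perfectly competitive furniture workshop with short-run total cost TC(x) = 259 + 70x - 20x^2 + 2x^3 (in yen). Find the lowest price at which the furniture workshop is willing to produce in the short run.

¥20 per unit

Short-run supply begins at min AVC. From VC = 70x - 20x^2 + 2x^3, AVC = 70 - 20x + 2x^2.
At the minimum of AVC, MC = AVC. MC = 70 - 40x + 6x^2; setting MC = AVC gives 4x^2 - 20x = 0, so x = 5. min AVC = 20.
So the shutdown price is ¥20.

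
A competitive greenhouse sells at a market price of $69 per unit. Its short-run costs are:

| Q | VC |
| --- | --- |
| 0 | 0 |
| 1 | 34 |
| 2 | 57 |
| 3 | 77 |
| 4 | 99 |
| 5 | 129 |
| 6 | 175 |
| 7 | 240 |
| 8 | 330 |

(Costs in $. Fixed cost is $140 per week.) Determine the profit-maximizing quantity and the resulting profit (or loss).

Compute π = P·Q − TC at each output: Q=0: -140; Q=1: -105; Q=2: -59; Q=3: -10; Q=4: 37; Q=5: 76; Q=6: 99; Q=7: 103; Q=8: 82.
Profit is maximized at Q = 7. AVC there is 240/7 = $34.29 ≤ P, so producing beats shutting down (which would give -$140).

Q = 7; profit = $103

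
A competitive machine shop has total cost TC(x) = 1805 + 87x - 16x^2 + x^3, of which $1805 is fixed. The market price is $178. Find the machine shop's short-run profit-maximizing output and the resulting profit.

AVC = 87 - 16x + x^2 has its minimum $23 at x = 8; price $178 clears that bar, so the firm operates.
With MC = 87 - 32x + 3x^2, P = MC on the upward-sloping part at x* = 13.
TR = 178·13 = 2314. TC = 1805 + 624 = 2429. Profit = 2314 − 2429 = -$115.
Shutting down would mean losing the fixed cost of $1805, so operating at a loss of $115 is better by $1690.

Profit = -$115 at x = 13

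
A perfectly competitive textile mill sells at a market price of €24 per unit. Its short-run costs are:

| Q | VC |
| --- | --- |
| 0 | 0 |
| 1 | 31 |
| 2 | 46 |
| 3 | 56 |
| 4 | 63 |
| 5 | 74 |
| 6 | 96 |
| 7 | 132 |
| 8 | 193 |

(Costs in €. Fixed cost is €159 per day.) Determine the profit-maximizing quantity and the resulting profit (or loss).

Tabulate TR − TC: Q=0: -159; Q=1: -166; Q=2: -157; Q=3: -143; Q=4: -126; Q=5: -113; Q=6: -111; Q=7: -123; Q=8: -160.
Profit is maximized at Q = 6. AVC there is 96/6 = €16 ≤ P, so producing beats shutting down (which would give -€159).

Q = 6; profit = -€111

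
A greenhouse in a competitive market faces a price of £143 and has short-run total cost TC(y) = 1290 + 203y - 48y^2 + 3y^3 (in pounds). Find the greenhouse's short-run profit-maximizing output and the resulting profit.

AVC = 203 - 48y + 3y^2 has its minimum £11 at y = 8; price £143 clears that bar, so the firm operates.
MC = 203 - 96y + 9y^2. Setting P = MC and taking the root on the rising branch gives y* = 10.
TR = 143·10 = 1430. TC = 1290 + 230 = 1520. Profit = 1430 − 1520 = -£90.
Shutting down would mean losing the fixed cost of £1290, so operating at a loss of £90 is better by £1200.

Profit = -£90 at y = 10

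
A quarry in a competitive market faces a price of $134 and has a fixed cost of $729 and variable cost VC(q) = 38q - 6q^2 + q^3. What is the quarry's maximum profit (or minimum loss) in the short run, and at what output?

AVC = 38 - 6q + q^2; min AVC = $29 at q = 3. Since P = $134 ≥ min AVC, the firm produces.
MC = 38 - 12q + 3q^2. Setting P = MC and taking the root on the rising branch gives q* = 8.
TR = 134·8 = 1072. TC = 729 + 432 = 1161. Profit = 1072 − 1161 = -$89.
Shutting down would mean losing the fixed cost of $729, so operating at a loss of $89 is better by $640.

Profit = -$89 at q = 8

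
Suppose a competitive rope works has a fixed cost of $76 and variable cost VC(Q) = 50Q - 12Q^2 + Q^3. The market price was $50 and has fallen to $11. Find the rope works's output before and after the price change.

AVC = 50 - 12Q + Q^2, minimized at Q = 6 where min AVC = $14. MC = 50 - 24Q + 3Q^2.
With P = $50 above the shutdown price, P = MC gives Q = 8.
At P = $11 < min AVC = $14, price no longer covers variable cost at any output, so the firm shuts down: Q = 0.

Output falls from 8 to 0 (the firm shuts down)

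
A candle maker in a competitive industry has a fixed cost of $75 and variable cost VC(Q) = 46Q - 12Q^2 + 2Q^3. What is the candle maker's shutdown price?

The firm shuts down when price falls below the minimum of average variable cost. AVC = VC/Q = 46 - 12Q + 2Q^2.
dAVC/dQ = -12 + 4Q = 0 gives Q = 3. min AVC = 46 - 12·3 + 2·3^2 = 28.
So the shutdown price is $28.

$28 per unit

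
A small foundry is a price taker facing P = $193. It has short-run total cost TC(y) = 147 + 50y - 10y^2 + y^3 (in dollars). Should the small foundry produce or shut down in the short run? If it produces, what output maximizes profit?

Produce at y = 11

Variable cost is VC = 50y - 10y^2 + y^3, so AVC = VC/y = 50 - 10y + y^2 and MC = dTC/dy = 50 - 20y + 3y^2.
The AVC parabola has its vertex at y = 10/2 = 5, where AVC = 50 - 10·5 + 5^2 = $25.
Because $193 ≥ $25, revenue can cover variable cost; the firm operates.
Solving P = MC: -143 - 20y + 3y^2 = 0 ⇒ y = -13/3 or 11. On the upward-sloping branch, y* = 11.
Check: AVC at y = 11 is $61 ≤ P, so revenue covers variable cost.
Profit = P·y − TC = 193·11 − 818 = $1305.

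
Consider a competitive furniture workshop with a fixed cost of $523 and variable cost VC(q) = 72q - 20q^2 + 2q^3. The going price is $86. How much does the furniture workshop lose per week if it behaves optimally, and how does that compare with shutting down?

AVC = 72 - 20q + 2q^2; min AVC = $22 at q = 5. Since P = $86 ≥ min AVC, the firm produces.
With MC = 72 - 40q + 6q^2, P = MC on the upward-sloping part at q* = 7.
TR = 86·7 = 602. TC = 523 + 210 = 733. Profit = 602 − 733 = -$131.
By producing, the firm covers all variable cost plus $392 of fixed cost; shutting down would lose the full $523.

Profit = -$131 at q = 7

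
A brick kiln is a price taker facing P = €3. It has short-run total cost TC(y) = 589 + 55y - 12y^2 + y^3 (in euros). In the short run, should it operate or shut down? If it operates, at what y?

Shut down

From TC, MC = TC'(y) = 55 - 24y + 3y^2 and AVC = VC/y = 55 - 12y + y^2.
AVC is minimized where dAVC/dy = -12 + 2y = 0, at y = 6; min AVC = 55 - 12·6 + 6^2 = €19.
Since P = €3 < min AVC = €19, price fails to cover variable cost at any output.
Best response: produce nothing and absorb the €589 fixed cost.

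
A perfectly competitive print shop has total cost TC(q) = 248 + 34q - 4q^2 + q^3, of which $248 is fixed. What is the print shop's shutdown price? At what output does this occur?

$30 per unit, at q = 2

Short-run supply begins at min AVC. From VC = 34q - 4q^2 + q^3, AVC = 34 - 4q + q^2.
dAVC/dq = -4 + 2q = 0 gives q = 2. min AVC = 34 - 4·2 + 2^2 = 30.
For P < $30 the firm produces nothing.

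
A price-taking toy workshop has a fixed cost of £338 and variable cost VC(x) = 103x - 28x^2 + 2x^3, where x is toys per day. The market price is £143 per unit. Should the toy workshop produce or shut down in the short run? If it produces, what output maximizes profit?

Strip out fixed cost: VC = 103x - 28x^2 + 2x^3. Then AVC = 103 - 28x + 2x^2 and MC = 103 - 56x + 6x^2.
The AVC parabola has its vertex at x = 28/4 = 7, where AVC = 103 - 28·7 + 2·7^2 = £5.
Because £143 ≥ £5, revenue can cover variable cost; the firm operates.
P = MC gives -40 - 56x + 6x^2 = 0, with roots -2/3 and 10. Take the larger (rising MC): x* = 10.
Check: AVC at x = 10 is £23 ≤ P, so revenue covers variable cost.
Profit = P·x − TC = 143·10 − 568 = £862.

Produce at x = 10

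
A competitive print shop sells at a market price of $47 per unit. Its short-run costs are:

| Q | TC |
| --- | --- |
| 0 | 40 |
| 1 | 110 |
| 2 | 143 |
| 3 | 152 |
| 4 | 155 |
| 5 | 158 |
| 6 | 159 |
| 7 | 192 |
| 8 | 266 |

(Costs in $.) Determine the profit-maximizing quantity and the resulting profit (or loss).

Profit at each row (π = 47Q − TC): Q=0: -40; Q=1: -63; Q=2: -49; Q=3: -11; Q=4: 33; Q=5: 77; Q=6: 123; Q=7: 137; Q=8: 110.
Profit is maximized at Q = 7. AVC there is 152/7 = $21.71 ≤ P, so producing beats shutting down (which would give -$40).

Q = 7; profit = $137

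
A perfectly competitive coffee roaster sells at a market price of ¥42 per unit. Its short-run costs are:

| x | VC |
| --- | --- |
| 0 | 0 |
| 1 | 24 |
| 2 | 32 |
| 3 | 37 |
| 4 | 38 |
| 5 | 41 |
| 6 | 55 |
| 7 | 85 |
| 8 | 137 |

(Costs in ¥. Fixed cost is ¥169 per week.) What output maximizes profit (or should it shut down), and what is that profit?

x = 7; profit = ¥40

Tabulate TR − TC: x=0: -169; x=1: -151; x=2: -117; x=3: -80; x=4: -39; x=5: 0; x=6: 28; x=7: 40; x=8: 30.
Profit is maximized at x = 7. AVC there is 85/7 = ¥12.14 ≤ P, so producing beats shutting down (which would give -¥169).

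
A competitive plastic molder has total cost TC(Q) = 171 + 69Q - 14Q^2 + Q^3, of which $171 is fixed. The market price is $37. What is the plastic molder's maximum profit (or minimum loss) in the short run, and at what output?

Profit = -$43 at Q = 8

AVC = 69 - 14Q + Q^2 has its minimum $20 at Q = 7; price $37 clears that bar, so the firm operates.
With MC = 69 - 28Q + 3Q^2, P = MC on the upward-sloping part at Q* = 8.
TR = 37·8 = 296. TC = 171 + 168 = 339. Profit = 296 − 339 = -$43.
That loss of $43 beats the $171 the firm would lose by shutting down; producing recovers $128 of fixed cost.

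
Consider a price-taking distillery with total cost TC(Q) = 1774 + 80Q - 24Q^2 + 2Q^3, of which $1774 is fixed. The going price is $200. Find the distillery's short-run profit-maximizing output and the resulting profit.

Profit = -$174 at Q = 10

AVC = 80 - 24Q + 2Q^2 has its minimum $8 at Q = 6; price $200 clears that bar, so the firm operates.
MC = 80 - 48Q + 6Q^2. Setting P = MC and taking the root on the rising branch gives Q* = 10.
TR = 200·10 = 2000. TC = 1774 + 400 = 2174. Profit = 2000 − 2174 = -$174.
Shutting down would mean losing the fixed cost of $1774, so operating at a loss of $174 is better by $1600.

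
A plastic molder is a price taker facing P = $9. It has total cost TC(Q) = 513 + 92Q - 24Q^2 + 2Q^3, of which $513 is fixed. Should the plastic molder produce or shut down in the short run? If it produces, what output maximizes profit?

Shut down

Strip out fixed cost: VC = 92Q - 24Q^2 + 2Q^3. Then AVC = 92 - 24Q + 2Q^2 and MC = 92 - 48Q + 6Q^2.
The AVC parabola has its vertex at Q = 24/4 = 6, where AVC = 92 - 24·6 + 2·6^2 = $20.
P = $9 lies below min AVC = $20; no output level covers variable cost.
The firm minimizes its loss by shutting down and losing only its fixed cost of $513.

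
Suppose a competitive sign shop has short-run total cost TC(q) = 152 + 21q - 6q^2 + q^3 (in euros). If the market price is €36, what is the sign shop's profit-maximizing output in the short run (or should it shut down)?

Produce at q = 5

Variable cost is VC = 21q - 6q^2 + q^3, so AVC = VC/q = 21 - 6q + q^2 and MC = dTC/dq = 21 - 12q + 3q^2.
AVC is minimized where dAVC/dq = -6 + 2q = 0, at q = 3; min AVC = 21 - 6·3 + 3^2 = €12.
Since P = €36 ≥ min AVC = €12, price covers variable cost and the firm should produce.
P = MC gives -15 - 12q + 3q^2 = 0, with roots -1 and 5. Take the larger (rising MC): q* = 5.
Check: AVC at q = 5 is €16 ≤ P, so revenue covers variable cost.
Profit = P·q − TC = 36·5 − 232 = -€52, a loss, but smaller than the €152 fixed cost the firm would lose by shutting down.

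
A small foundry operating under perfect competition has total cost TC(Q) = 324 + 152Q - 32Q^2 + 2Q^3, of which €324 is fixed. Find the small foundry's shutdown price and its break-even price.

Shutdown price = €24; break-even price = €62

Shutdown price = min AVC. AVC = 152 - 32Q + 2Q^2, with vertex at Q = 8 and minimum €24.
ATC = 324/Q + 152 - 32Q + 2Q^2. Setting dATC/dQ = −324/Q^2 − 32 + 4Q = 0 gives Q = 9 (since 4·9^3 − 32·9^2 = 324).
min ATC = 324/9 + 152 − 32·9 + 2·9^2 = €62. That is the break-even price.
For €24 ≤ P < €62 the firm produces at a loss; below €24 it shuts down.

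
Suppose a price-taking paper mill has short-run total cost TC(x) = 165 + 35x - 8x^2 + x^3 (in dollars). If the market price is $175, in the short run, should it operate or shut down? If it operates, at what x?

Variable cost is VC = 35x - 8x^2 + x^3, so AVC = VC/x = 35 - 8x + x^2 and MC = dTC/dx = 35 - 16x + 3x^2.
AVC is minimized where dAVC/dx = -8 + 2x = 0, at x = 4; min AVC = 35 - 8·4 + 4^2 = $19.
Since P = $175 ≥ min AVC = $19, price covers variable cost and the firm should produce.
P = MC gives -140 - 16x + 3x^2 = 0, with roots -14/3 and 10. Take the larger (rising MC): x* = 10.
Check: AVC at x = 10 is $55 ≤ P, so revenue covers variable cost.
Profit = P·x − TC = 175·10 − 715 = $1035.

Produce at x = 10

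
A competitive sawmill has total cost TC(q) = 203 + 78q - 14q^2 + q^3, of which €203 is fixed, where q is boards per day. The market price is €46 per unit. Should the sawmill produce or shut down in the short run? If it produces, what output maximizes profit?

Strip out fixed cost: VC = 78q - 14q^2 + q^3. Then AVC = 78 - 14q + q^2 and MC = 78 - 28q + 3q^2.
AVC hits its minimum where MC = AVC, at q = 7, giving min AVC = 78 - 14·7 + 7^2 = €29.
Since P = €46 ≥ min AVC = €29, price covers variable cost and the firm should produce.
Solving P = MC: 32 - 28q + 3q^2 = 0 ⇒ q = 4/3 or 8. On the upward-sloping branch, q* = 8.
Check: AVC at q = 8 is €30 ≤ P, so revenue covers variable cost.
Profit = P·q − TC = 46·8 − 443 = -€75, a loss, but smaller than the €203 fixed cost the firm would lose by shutting down.

Produce at q = 8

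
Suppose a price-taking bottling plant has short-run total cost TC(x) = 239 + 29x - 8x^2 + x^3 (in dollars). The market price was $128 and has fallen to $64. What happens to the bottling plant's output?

Output falls from 9 to 7

MC = 29 - 16x + 3x^2; the shutdown threshold is min AVC = $13 (at x = 4).
With P = $128 above the shutdown price, P = MC gives x = 9.
At P = $64 ≥ min AVC, set P = MC: x = 7. The firm stays open but cuts output.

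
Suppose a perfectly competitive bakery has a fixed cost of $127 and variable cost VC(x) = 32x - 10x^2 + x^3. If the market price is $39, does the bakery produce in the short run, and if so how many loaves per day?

Produce at x = 7

Variable cost is VC = 32x - 10x^2 + x^3, so AVC = VC/x = 32 - 10x + x^2 and MC = dTC/dx = 32 - 20x + 3x^2.
AVC is minimized where dAVC/dx = -10 + 2x = 0, at x = 5; min AVC = 32 - 10·5 + 5^2 = $7.
P = $39 exceeds min AVC = $7, so the firm stays open.
Set P = MC: 39 = 32 - 20x + 3x^2 → -7 - 20x + 3x^2 = 0. The roots are x = -1/3 and x = 7; the profit-maximizing output is on the rising part of MC, so x* = 7.
Check: AVC at x = 7 is $11 ≤ P, so revenue covers variable cost.
Profit = P·x − TC = 39·7 − 204 = $69.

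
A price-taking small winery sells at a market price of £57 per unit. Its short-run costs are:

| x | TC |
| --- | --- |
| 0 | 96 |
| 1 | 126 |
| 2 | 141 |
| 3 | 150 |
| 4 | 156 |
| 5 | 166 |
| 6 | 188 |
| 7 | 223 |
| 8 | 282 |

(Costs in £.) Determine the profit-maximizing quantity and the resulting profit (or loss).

x = 7; profit = £176

Compute π = P·x − TC at each output: x=0: -96; x=1: -69; x=2: -27; x=3: 21; x=4: 72; x=5: 119; x=6: 154; x=7: 176; x=8: 174.
Profit is maximized at x = 7. AVC there is 127/7 = £18.14 ≤ P, so producing beats shutting down (which would give -£96).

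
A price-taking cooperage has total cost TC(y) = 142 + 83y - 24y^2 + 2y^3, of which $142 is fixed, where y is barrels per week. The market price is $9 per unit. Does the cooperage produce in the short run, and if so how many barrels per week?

Shut down

Strip out fixed cost: VC = 83y - 24y^2 + 2y^3. Then AVC = 83 - 24y + 2y^2 and MC = 83 - 48y + 6y^2.
AVC is minimized where dAVC/dy = -24 + 4y = 0, at y = 6; min AVC = 83 - 24·6 + 2·6^2 = $11.
Since P = $9 < min AVC = $11, price fails to cover variable cost at any output.
Shutting down limits the loss to fixed cost, $142.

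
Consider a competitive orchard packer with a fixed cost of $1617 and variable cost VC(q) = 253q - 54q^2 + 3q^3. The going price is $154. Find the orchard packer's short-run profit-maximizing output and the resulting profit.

AVC = 253 - 54q + 3q^2 has its minimum $10 at q = 9; price $154 clears that bar, so the firm operates.
With MC = 253 - 108q + 9q^2, P = MC on the upward-sloping part at q* = 11.
TR = 154·11 = 1694. TC = 1617 + 242 = 1859. Profit = 1694 − 1859 = -$165.
That loss of $165 beats the $1617 the firm would lose by shutting down; producing recovers $1452 of fixed cost.

Profit = -$165 at q = 11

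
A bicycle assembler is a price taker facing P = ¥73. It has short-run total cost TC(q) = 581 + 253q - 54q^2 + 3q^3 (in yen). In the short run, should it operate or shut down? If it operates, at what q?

Variable cost is VC = 253q - 54q^2 + 3q^3, so AVC = VC/q = 253 - 54q + 3q^2 and MC = dTC/dq = 253 - 108q + 9q^2.
AVC is minimized where dAVC/dq = -54 + 6q = 0, at q = 9; min AVC = 253 - 54·9 + 3·9^2 = ¥10.
Since P = ¥73 ≥ min AVC = ¥10, price covers variable cost and the firm should produce.
Set P = MC: 73 = 253 - 108q + 9q^2 → 180 - 108q + 9q^2 = 0. The roots are q = 2 and q = 10; the profit-maximizing output is on the rising part of MC, so q* = 10.
Check: AVC at q = 10 is ¥13 ≤ P, so revenue covers variable cost.
Profit = P·q − TC = 73·10 − 711 = ¥19.

Produce at q = 10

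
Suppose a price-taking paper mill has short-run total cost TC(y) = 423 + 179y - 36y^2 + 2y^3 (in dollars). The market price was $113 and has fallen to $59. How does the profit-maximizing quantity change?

Output falls from 11 to 10

MC = 179 - 72y + 6y^2; the shutdown threshold is min AVC = $17 (at y = 9).
With P = $113 above the shutdown price, P = MC gives y = 11.
At P = $59 ≥ min AVC, set P = MC: y = 10. The firm stays open but cuts output.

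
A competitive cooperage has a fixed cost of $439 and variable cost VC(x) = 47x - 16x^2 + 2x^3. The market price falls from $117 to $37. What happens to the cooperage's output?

MC = 47 - 32x + 6x^2; the shutdown threshold is min AVC = $15 (at x = 4).
With P = $117 above the shutdown price, P = MC gives x = 7.
At P = $37 ≥ min AVC, set P = MC: x = 5. The firm stays open but cuts output.

Output falls from 7 to 5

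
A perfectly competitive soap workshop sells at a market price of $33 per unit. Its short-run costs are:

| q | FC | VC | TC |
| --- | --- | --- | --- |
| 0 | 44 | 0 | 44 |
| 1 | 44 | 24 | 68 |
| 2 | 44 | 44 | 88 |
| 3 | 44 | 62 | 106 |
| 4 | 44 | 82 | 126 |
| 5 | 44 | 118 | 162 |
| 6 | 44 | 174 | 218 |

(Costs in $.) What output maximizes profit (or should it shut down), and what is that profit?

q = 4; profit = $6

Tabulate TR − TC: q=0: -44; q=1: -35; q=2: -22; q=3: -7; q=4: 6; q=5: 3; q=6: -20.
Profit is maximized at q = 4. AVC there is 82/4 = $20.50 ≤ P, so producing beats shutting down (which would give -$44).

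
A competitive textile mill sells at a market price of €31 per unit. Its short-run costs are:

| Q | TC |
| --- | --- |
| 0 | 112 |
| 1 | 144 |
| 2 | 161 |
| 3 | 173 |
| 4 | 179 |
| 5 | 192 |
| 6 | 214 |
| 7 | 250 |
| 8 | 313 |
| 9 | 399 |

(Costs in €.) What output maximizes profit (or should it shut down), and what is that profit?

Tabulate TR − TC: Q=0: -112; Q=1: -113; Q=2: -99; Q=3: -80; Q=4: -55; Q=5: -37; Q=6: -28; Q=7: -33; Q=8: -65; Q=9: -120.
Profit is maximized at Q = 6. AVC there is 102/6 = €17 ≤ P, so producing beats shutting down (which would give -€112).

Q = 6; profit = -€28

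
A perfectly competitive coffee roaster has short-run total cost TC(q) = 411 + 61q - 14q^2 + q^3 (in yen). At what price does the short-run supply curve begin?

¥12 per unit

The shutdown price is the minimum of AVC. VC = 61q - 14q^2 + q^3, so AVC = 61 - 14q + q^2.
At the minimum of AVC, MC = AVC. MC = 61 - 28q + 3q^2; setting MC = AVC gives 2q^2 - 14q = 0, so q = 7. min AVC = 12.
So the shutdown price is ¥12.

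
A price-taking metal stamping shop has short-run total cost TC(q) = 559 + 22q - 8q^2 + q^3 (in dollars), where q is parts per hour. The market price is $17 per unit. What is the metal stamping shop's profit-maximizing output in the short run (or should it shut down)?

Variable cost is VC = 22q - 8q^2 + q^3, so AVC = VC/q = 22 - 8q + q^2 and MC = dTC/dq = 22 - 16q + 3q^2.
The AVC parabola has its vertex at q = 8/2 = 4, where AVC = 22 - 8·4 + 4^2 = $6.
Because $17 ≥ $6, revenue can cover variable cost; the firm operates.
Solving P = MC: 5 - 16q + 3q^2 = 0 ⇒ q = 1/3 or 5. On the upward-sloping branch, q* = 5.
Check: AVC at q = 5 is $7 ≤ P, so revenue covers variable cost.
Profit = P·q − TC = 17·5 − 594 = -$509, a loss, but smaller than the $559 fixed cost the firm would lose by shutting down.

Produce at q = 5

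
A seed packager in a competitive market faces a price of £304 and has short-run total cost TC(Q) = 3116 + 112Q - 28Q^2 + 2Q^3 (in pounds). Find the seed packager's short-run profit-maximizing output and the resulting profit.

Profit = -£236 at Q = 12

AVC = 112 - 28Q + 2Q^2; min AVC = £14 at Q = 7. Since P = £304 ≥ min AVC, the firm produces.
MC = 112 - 56Q + 6Q^2. Setting P = MC and taking the root on the rising branch gives Q* = 12.
TR = 304·12 = 3648. TC = 3116 + 768 = 3884. Profit = 3648 − 3884 = -£236.
Shutting down would mean losing the fixed cost of £3116, so operating at a loss of £236 is better by £2880.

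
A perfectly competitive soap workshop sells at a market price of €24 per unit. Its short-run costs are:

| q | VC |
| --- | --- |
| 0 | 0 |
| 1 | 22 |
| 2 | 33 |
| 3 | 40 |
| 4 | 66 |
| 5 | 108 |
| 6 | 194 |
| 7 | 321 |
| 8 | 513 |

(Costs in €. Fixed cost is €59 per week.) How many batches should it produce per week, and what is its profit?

q = 3; profit = -€27

Compute π = P·q − TC at each output: q=0: -59; q=1: -57; q=2: -44; q=3: -27; q=4: -29; q=5: -47; q=6: -109; q=7: -212; q=8: -380.
Profit is maximized at q = 3. AVC there is 40/3 = €13.33 ≤ P, so producing beats shutting down (which would give -€59).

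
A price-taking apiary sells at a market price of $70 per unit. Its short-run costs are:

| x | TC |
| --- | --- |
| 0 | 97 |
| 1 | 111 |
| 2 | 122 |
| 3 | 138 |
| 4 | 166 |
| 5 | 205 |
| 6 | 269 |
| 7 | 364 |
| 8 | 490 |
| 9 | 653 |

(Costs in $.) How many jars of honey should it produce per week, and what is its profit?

Profit at each row (π = 70x − TC): x=0: -97; x=1: -41; x=2: 18; x=3: 72; x=4: 114; x=5: 145; x=6: 151; x=7: 126; x=8: 70; x=9: -23.
Profit is maximized at x = 6. AVC there is 172/6 = $28.67 ≤ P, so producing beats shutting down (which would give -$97).

x = 6; profit = $151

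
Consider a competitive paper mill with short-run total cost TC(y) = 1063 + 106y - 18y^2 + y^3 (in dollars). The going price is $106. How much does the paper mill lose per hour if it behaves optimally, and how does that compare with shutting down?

AVC = 106 - 18y + y^2 has its minimum $25 at y = 9; price $106 clears that bar, so the firm operates.
With MC = 106 - 36y + 3y^2, P = MC on the upward-sloping part at y* = 12.
TR = 106·12 = 1272. TC = 1063 + 408 = 1471. Profit = 1272 − 1471 = -$199.
Shutting down would mean losing the fixed cost of $1063, so operating at a loss of $199 is better by $864.

Profit = -$199 at y = 12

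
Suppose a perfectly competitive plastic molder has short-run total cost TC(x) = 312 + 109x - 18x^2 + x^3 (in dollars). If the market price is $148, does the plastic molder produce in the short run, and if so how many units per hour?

Produce at x = 13

From TC, MC = TC'(x) = 109 - 36x + 3x^2 and AVC = VC/x = 109 - 18x + x^2.
The AVC parabola has its vertex at x = 18/2 = 9, where AVC = 109 - 18·9 + 9^2 = $28.
Since P = $148 ≥ min AVC = $28, price covers variable cost and the firm should produce.
Set P = MC: 148 = 109 - 36x + 3x^2 → -39 - 36x + 3x^2 = 0. The roots are x = -1 and x = 13; the profit-maximizing output is on the rising part of MC, so x* = 13.
Check: AVC at x = 13 is $44 ≤ P, so revenue covers variable cost.
Profit = P·x − TC = 148·13 − 884 = $1040.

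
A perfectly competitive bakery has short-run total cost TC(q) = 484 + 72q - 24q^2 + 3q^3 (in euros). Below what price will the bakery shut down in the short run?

The shutdown price is the minimum of AVC. VC = 72q - 24q^2 + 3q^3, so AVC = 72 - 24q + 3q^2.
At the minimum of AVC, MC = AVC. MC = 72 - 48q + 9q^2; setting MC = AVC gives 6q^2 - 24q = 0, so q = 4. min AVC = 24.
For P < €24 the firm produces nothing.

€24 per unit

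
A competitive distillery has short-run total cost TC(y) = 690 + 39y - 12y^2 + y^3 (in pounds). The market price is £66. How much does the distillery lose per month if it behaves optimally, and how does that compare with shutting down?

Profit = -£204 at y = 9

AVC = 39 - 12y + y^2 has its minimum £3 at y = 6; price £66 clears that bar, so the firm operates.
MC = 39 - 24y + 3y^2. Setting P = MC and taking the root on the rising branch gives y* = 9.
TR = 66·9 = 594. TC = 690 + 108 = 798. Profit = 594 − 798 = -£204.
That loss of £204 beats the £690 the firm would lose by shutting down; producing recovers £486 of fixed cost.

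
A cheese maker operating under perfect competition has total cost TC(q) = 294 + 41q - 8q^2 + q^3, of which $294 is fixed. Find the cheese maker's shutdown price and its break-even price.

AVC = 41 - 8q + q^2; minimized at q = 4, giving min AVC = $25. That is the shutdown price.
ATC = 294/q + 41 - 8q + q^2. Setting dATC/dq = −294/q^2 − 8 + 2q = 0 gives q = 7 (since 2·7^3 − 8·7^2 = 294).
min ATC = 294/7 + 41 − 8·7 + 7^2 = $76. That is the break-even price.
For $25 ≤ P < $76 the firm produces at a loss; below $25 it shuts down.

Shutdown price = $25; break-even price = $76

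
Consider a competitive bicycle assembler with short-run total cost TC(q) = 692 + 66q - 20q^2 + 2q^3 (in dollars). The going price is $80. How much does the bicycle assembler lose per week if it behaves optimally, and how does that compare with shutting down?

Profit = -$300 at q = 7

AVC = 66 - 20q + 2q^2 has its minimum $16 at q = 5; price $80 clears that bar, so the firm operates.
MC = 66 - 40q + 6q^2. Setting P = MC and taking the root on the rising branch gives q* = 7.
TR = 80·7 = 560. TC = 692 + 168 = 860. Profit = 560 − 860 = -$300.
That loss of $300 beats the $692 the firm would lose by shutting down; producing recovers $392 of fixed cost.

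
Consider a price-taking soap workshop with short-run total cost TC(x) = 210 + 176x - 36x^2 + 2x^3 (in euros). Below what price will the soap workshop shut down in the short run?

The shutdown price is the minimum of AVC. VC = 176x - 36x^2 + 2x^3, so AVC = 176 - 36x + 2x^2.
At the minimum of AVC, MC = AVC. MC = 176 - 72x + 6x^2; setting MC = AVC gives 4x^2 - 36x = 0, so x = 9. min AVC = 14.
The firm shuts down for any P below €14.

€14 per unit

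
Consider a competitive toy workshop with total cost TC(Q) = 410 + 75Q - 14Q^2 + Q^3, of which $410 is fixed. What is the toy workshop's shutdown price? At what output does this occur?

The firm shuts down when price falls below the minimum of average variable cost. AVC = VC/Q = 75 - 14Q + Q^2.
At the minimum of AVC, MC = AVC. MC = 75 - 28Q + 3Q^2; setting MC = AVC gives 2Q^2 - 14Q = 0, so Q = 7. min AVC = 26.
For P < $26 the firm produces nothing.

$26 per unit, at Q = 7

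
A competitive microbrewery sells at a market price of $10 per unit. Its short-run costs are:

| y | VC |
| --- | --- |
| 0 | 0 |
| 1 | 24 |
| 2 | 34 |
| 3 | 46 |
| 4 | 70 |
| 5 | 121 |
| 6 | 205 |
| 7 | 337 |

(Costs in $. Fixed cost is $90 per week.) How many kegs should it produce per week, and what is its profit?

Profit at each row (π = 10y − TC): y=0: -90; y=1: -104; y=2: -104; y=3: -106; y=4: -120; y=5: -161; y=6: -235; y=7: -357.
Profit is highest at y = 0. Equivalently, the lowest AVC in the table is 46/3 ≈ $15.33 at y = 3, and P = $10 falls below it — price never covers variable cost, so the firm shuts down and loses only its fixed cost.

y = 0 (shut down); profit = -$90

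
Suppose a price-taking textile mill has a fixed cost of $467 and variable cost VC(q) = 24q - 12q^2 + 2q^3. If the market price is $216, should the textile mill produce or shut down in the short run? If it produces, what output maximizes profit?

Strip out fixed cost: VC = 24q - 12q^2 + 2q^3. Then AVC = 24 - 12q + 2q^2 and MC = 24 - 24q + 6q^2.
AVC is minimized where dAVC/dq = -12 + 4q = 0, at q = 3; min AVC = 24 - 12·3 + 2·3^2 = $6.
P = $216 exceeds min AVC = $6, so the firm stays open.
Set P = MC: 216 = 24 - 24q + 6q^2 → -192 - 24q + 6q^2 = 0. The roots are q = -4 and q = 8; the profit-maximizing output is on the rising part of MC, so q* = 8.
Check: AVC at q = 8 is $56 ≤ P, so revenue covers variable cost.
Profit = P·q − TC = 216·8 − 915 = $813.

Produce at q = 8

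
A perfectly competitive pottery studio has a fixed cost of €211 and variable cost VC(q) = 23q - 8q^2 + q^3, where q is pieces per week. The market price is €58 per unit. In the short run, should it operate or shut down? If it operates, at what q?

From TC, MC = TC'(q) = 23 - 16q + 3q^2 and AVC = VC/q = 23 - 8q + q^2.
AVC is minimized where dAVC/dq = -8 + 2q = 0, at q = 4; min AVC = 23 - 8·4 + 4^2 = €7.
P = €58 exceeds min AVC = €7, so the firm stays open.
Solving P = MC: -35 - 16q + 3q^2 = 0 ⇒ q = -5/3 or 7. On the upward-sloping branch, q* = 7.
Check: AVC at q = 7 is €16 ≤ P, so revenue covers variable cost.
Profit = P·q − TC = 58·7 − 323 = €83.

Produce at q = 7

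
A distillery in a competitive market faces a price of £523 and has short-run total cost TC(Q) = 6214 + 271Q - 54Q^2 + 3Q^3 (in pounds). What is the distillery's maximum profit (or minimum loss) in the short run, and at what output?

AVC = 271 - 54Q + 3Q^2 has its minimum £28 at Q = 9; price £523 clears that bar, so the firm operates.
With MC = 271 - 108Q + 9Q^2, P = MC on the upward-sloping part at Q* = 14.
TR = 523·14 = 7322. TC = 6214 + 1442 = 7656. Profit = 7322 − 7656 = -£334.
Shutting down would mean losing the fixed cost of £6214, so operating at a loss of £334 is better by £5880.

Profit = -£334 at Q = 14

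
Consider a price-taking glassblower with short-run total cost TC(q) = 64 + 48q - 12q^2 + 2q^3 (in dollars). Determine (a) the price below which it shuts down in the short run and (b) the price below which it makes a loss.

Shutdown price = min AVC. AVC = 48 - 12q + 2q^2, with vertex at q = 3 and minimum $30.
ATC = 64/q + 48 - 12q + 2q^2. Setting dATC/dq = −64/q^2 − 12 + 4q = 0 gives q = 4 (since 4·4^3 − 12·4^2 = 64).
min ATC = 64/4 + 48 − 12·4 + 2·4^2 = $48. That is the break-even price.
Between these two prices the firm operates at a loss; above $48 it earns a profit.

Shutdown price = $30; break-even price = $48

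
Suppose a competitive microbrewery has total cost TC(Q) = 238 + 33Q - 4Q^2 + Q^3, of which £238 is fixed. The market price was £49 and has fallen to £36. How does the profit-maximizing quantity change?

MC = 33 - 8Q + 3Q^2; the shutdown threshold is min AVC = £29 (at Q = 2).
At P = £49 ≥ min AVC, set P = MC on the rising branch: Q = 4.
At P = £36 ≥ min AVC, set P = MC: Q = 3. The firm stays open but cuts output.

Output falls from 4 to 3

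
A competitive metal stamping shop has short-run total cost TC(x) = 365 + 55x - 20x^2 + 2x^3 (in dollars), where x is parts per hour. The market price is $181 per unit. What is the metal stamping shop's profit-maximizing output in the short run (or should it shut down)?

Variable cost is VC = 55x - 20x^2 + 2x^3, so AVC = VC/x = 55 - 20x + 2x^2 and MC = dTC/dx = 55 - 40x + 6x^2.
AVC hits its minimum where MC = AVC, at x = 5, giving min AVC = 55 - 20·5 + 2·5^2 = $5.
Since P = $181 ≥ min AVC = $5, price covers variable cost and the firm should produce.
Set P = MC: 181 = 55 - 40x + 6x^2 → -126 - 40x + 6x^2 = 0. The roots are x = -7/3 and x = 9; the profit-maximizing output is on the rising part of MC, so x* = 9.
Check: AVC at x = 9 is $37 ≤ P, so revenue covers variable cost.
Profit = P·x − TC = 181·9 − 698 = $931.

Produce at x = 9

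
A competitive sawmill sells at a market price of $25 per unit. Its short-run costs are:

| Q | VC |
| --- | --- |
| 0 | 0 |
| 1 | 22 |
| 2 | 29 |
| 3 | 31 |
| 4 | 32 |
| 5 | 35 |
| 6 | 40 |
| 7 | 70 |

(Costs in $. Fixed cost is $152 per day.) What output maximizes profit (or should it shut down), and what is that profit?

Q = 6; profit = -$42

Profit at each row (π = 25Q − TC): Q=0: -152; Q=1: -149; Q=2: -131; Q=3: -108; Q=4: -84; Q=5: -62; Q=6: -42; Q=7: -47.
Profit is maximized at Q = 6. AVC there is 40/6 = $6.67 ≤ P, so producing beats shutting down (which would give -$152).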